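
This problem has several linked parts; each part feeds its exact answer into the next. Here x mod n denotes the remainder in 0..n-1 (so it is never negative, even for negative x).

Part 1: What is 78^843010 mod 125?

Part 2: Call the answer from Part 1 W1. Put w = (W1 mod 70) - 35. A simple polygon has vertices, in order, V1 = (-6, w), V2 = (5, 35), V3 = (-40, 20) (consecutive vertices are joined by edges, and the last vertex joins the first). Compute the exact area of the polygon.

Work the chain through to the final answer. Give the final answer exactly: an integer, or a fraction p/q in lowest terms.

Part 1: squarings mod 125: 78^1=78, 78^2=84, 78^4=56, 78^8=11, 78^16=121, 78^32=16, 78^64=6, 78^128=36, 78^256=46, 78^512=116, 78^1024=81, 78^2048=61, 78^4096=96, 78^8192=91, 78^16384=31, 78^32768=86, 78^65536=21, 78^131072=66, 78^262144=106, 78^524288=111; 78^843010 = 78^2 * 78^256 * 78^1024 * 78^2048 * 78^4096 * 78^16384 * 78^32768 * 78^262144 * 78^524288 = 49 (mod 125); answer 49
Part 2: W1 = 49; w = 14; cross terms: (-6*35 - 5*14)=-280, (5*20 - -40*35)=1500, (-40*14 - -6*20)=-440; twice the area = |780| = 780; area = 390; answer 390

390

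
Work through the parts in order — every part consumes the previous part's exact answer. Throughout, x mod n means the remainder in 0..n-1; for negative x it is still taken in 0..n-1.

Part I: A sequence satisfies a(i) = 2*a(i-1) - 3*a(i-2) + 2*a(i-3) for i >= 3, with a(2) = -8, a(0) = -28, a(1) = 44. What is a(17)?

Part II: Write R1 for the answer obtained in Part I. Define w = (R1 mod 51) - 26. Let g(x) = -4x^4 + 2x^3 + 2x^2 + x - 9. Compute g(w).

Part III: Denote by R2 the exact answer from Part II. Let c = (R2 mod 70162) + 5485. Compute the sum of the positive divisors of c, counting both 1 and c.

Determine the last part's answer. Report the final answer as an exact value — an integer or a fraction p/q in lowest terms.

Part I: a(3) = 2*(-8) - 3*(44) + 2*(-28) = -204; iterating: a(3)=-204, a(4)=-296, a(5)=4, a(6)=488, a(7)=372, a(8)=-712, a(9)=-1564, a(10)=-248, a(11)=2772, a(12)=3160, a(13)=-2492, a(14)=-8920, a(15)=-4044, a(16)=13688, a(17)=21668; answer 21668
Part II: R1 = 21668; w = 18; -4*(18)^4 + 2*(18)^3 + 2*(18)^2 + 1*(18)^1 - 9 = (-419904) + (11664) + (648) + (18) + (-9) = -407583; answer -407583
Part III: R2 = -407583; c = 18874; 18874 = 2 * 9437; sigma = (1 + 2) * (1 + 9437) = 3 * 9438 = 28314; answer 28314

28314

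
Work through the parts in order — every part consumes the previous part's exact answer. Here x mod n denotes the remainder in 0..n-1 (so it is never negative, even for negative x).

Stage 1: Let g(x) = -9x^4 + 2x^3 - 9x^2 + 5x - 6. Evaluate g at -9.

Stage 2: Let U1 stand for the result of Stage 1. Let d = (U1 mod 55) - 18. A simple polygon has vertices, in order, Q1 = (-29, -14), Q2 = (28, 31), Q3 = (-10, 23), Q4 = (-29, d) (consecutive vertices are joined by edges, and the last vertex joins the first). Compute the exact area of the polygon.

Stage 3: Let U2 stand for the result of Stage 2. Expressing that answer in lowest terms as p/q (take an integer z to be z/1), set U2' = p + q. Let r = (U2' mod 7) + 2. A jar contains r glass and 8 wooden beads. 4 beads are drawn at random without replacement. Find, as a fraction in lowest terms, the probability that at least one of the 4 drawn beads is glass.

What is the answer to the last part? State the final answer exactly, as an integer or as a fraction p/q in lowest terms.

Stage 1: -9*(-9)^4 + 2*(-9)^3 - 9*(-9)^2 + 5*(-9)^1 - 6 = (-59049) + (-1458) + (-729) + (-45) + (-6) = -61287; answer -61287
Stage 2: U1 = -61287; d = 20; cross terms: (-29*31 - 28*-14)=-507, (28*23 - -10*31)=954, (-10*20 - -29*23)=467, (-29*-14 - -29*20)=986; twice the area = |1900| = 1900; area = 950; answer 950
Stage 3: U2 = 950; threaded value p + q = 951; r = 8; total draws C(16,4) = 1820; complement C(8,4) = 70; favorable 1820 - 70 = 1750; P = 25/26; answer 25/26

25/26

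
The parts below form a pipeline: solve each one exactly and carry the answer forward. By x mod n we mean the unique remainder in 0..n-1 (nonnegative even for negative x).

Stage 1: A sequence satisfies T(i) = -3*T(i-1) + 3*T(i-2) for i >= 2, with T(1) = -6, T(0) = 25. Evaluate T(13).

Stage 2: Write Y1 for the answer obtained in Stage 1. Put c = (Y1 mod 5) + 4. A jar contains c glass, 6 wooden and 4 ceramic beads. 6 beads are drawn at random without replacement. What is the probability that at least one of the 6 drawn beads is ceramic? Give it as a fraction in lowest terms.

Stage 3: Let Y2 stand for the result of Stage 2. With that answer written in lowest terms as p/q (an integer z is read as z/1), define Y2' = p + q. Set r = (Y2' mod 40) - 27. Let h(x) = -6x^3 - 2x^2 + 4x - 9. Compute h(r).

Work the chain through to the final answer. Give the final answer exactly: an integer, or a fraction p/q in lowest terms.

Stage 1: T(2) = -3*(-6) + 3*(25) = 93; iterating: T(2)=93, T(3)=-297, T(4)=1170, T(5)=-4401, T(6)=16713, T(7)=-63342, T(8)=240165, T(9)=-910521, T(10)=3452058, T(11)=-13087737, T(12)=49619385, T(13)=-188121366; answer -188121366
Stage 2: Y1 = -188121366; c = 8; total draws C(18,6) = 18564; complement C(14,6) = 3003; favorable 18564 - 3003 = 15561; P = 57/68; answer 57/68
Stage 3: Y2 = 57/68; threaded value p + q = 125; r = -22; -6*(-22)^3 - 2*(-22)^2 + 4*(-22)^1 - 9 = (63888) + (-968) + (-88) + (-9) = 62823; answer 62823

62823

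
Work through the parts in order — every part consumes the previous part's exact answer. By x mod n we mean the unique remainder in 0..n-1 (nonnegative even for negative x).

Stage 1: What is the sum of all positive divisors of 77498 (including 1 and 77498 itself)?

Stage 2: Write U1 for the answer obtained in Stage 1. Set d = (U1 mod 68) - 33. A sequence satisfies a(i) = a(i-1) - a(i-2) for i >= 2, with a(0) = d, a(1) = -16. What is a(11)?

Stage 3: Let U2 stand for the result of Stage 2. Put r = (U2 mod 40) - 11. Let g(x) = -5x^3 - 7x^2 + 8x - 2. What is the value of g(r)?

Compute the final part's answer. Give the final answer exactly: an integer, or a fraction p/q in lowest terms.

-5622

Stage 1: 77498 = 2 * 38749; sigma = (1 + 2) * (1 + 38749) = 3 * 38750 = 116250; answer 116250
Stage 2: U1 = 116250; d = 5; a(2) = 1*(-16) - 1*(5) = -21; iterating: a(2)=-21, a(3)=-5, a(4)=16, a(5)=21, a(6)=5, a(7)=-16, a(8)=-21, a(9)=-5, a(10)=16, a(11)=21; answer 21
Stage 3: U2 = 21; r = 10; -5*(10)^3 - 7*(10)^2 + 8*(10)^1 - 2 = (-5000) + (-700) + (80) + (-2) = -5622; answer -5622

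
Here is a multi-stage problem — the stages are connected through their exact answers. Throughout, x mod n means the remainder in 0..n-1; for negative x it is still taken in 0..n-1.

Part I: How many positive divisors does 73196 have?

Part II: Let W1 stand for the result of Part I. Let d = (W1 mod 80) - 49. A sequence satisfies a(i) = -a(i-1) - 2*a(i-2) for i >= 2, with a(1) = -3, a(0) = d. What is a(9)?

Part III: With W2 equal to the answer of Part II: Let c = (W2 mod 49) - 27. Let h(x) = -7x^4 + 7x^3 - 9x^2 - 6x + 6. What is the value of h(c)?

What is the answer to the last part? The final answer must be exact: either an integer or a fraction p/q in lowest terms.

Part I: 73196 = 2^2 * 29 * 631; number of divisors = (2+1) * (1+1) * (1+1) = 12; answer 12
Part II: W1 = 12; d = -37; a(2) = -1*(-3) - 2*(-37) = 77; iterating: a(2)=77, a(3)=-71, a(4)=-83, a(5)=225, a(6)=-59, a(7)=-391, a(8)=509, a(9)=273; answer 273
Part III: W2 = 273; c = 1; -7*(1)^4 + 7*(1)^3 - 9*(1)^2 - 6*(1)^1 + 6 = (-7) + (7) + (-9) + (-6) + (6) = -9; answer -9

-9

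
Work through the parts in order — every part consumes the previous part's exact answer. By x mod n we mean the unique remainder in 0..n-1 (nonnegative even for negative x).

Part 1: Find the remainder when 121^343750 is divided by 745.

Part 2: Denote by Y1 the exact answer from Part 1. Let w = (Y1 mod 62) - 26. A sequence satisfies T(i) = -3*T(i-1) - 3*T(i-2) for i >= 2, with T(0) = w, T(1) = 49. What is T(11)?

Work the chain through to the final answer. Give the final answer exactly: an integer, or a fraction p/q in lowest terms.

Part 1: squarings mod 745: 121^1=121, 121^2=486, 121^4=31, 121^8=216, 121^16=466, 121^32=361, 121^64=691, 121^128=681, 121^256=371, 121^512=561, 121^1024=331, 121^2048=46, 121^4096=626, 121^8192=6, 121^16384=36, 121^32768=551, 121^65536=386, 121^131072=741, 121^262144=16; 121^343750 = 121^2 * 121^4 * 121^64 * 121^128 * 121^512 * 121^1024 * 121^2048 * 121^4096 * 121^8192 * 121^65536 * 121^262144 = 291 (mod 745); answer 291
Part 2: Y1 = 291; w = 17; T(2) = -3*(49) - 3*(17) = -198; iterating: T(2)=-198, T(3)=447, T(4)=-747, T(5)=900, T(6)=-459, T(7)=-1323, T(8)=5346, T(9)=-12069, T(10)=20169, T(11)=-24300; answer -24300

-24300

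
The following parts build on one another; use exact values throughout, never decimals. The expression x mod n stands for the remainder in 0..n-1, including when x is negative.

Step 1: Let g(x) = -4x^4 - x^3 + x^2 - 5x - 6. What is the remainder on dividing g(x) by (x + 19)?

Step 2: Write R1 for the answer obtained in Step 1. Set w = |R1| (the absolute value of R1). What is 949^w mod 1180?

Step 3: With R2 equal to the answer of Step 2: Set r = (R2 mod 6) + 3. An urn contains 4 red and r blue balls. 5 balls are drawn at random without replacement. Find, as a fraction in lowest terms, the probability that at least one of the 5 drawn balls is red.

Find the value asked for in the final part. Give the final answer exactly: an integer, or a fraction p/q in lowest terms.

92/99

Step 1: remainder = value at the root: -4*(-19)^4 - 1*(-19)^3 + 1*(-19)^2 - 5*(-19)^1 - 6 = (-521284) + (6859) + (361) + (95) + (-6) = -513975; answer -513975
Step 2: R1 = -513975; w = 513975; squarings mod 1180: 949^1=949, 949^2=261, 949^4=861, 949^8=281, 949^16=1081, 949^32=361, 949^64=521, 949^128=41, 949^256=501, 949^512=841, 949^1024=461, 949^2048=121, 949^4096=481, 949^8192=81, 949^16384=661, 949^32768=321, 949^65536=381, 949^131072=21, 949^262144=441; 949^513975 = 949^1 * 949^2 * 949^4 * 949^16 * 949^32 * 949^128 * 949^256 * 949^512 * 949^1024 * 949^4096 * 949^16384 * 949^32768 * 949^65536 * 949^131072 * 949^262144 = 989 (mod 1180); answer 989
Step 3: R2 = 989; r = 8; total draws C(12,5) = 792; complement C(8,5) = 56; favorable 792 - 56 = 736; P = 92/99; answer 92/99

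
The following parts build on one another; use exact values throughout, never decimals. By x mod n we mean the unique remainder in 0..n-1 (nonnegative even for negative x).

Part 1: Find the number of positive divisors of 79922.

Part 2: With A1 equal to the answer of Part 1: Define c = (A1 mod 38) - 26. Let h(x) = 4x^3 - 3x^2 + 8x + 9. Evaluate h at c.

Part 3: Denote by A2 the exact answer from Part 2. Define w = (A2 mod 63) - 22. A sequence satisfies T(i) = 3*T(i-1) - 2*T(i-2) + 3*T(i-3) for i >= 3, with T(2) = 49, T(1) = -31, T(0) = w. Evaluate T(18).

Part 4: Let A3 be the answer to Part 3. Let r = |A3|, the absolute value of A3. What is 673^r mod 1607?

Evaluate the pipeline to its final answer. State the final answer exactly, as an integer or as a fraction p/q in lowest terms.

79

Part 1: 79922 = 2 * 89 * 449; number of divisors = (1+1) * (1+1) * (1+1) = 8; answer 8
Part 2: A1 = 8; c = -18; 4*(-18)^3 - 3*(-18)^2 + 8*(-18)^1 + 9 = (-23328) + (-972) + (-144) + (9) = -24435; answer -24435
Part 3: A2 = -24435; w = -13; T(3) = 3*(49) - 2*(-31) + 3*(-13) = 170; iterating: T(3)=170, T(4)=319, T(5)=764, T(6)=2164, T(7)=5921, T(8)=15727, T(9)=41831, T(10)=111802, T(11)=298925, T(12)=798664, T(13)=2133548, T(14)=5700091, T(15)=15229169, T(16)=40687969, T(17)=108705842, T(18)=290429095; answer 290429095
Part 4: A3 = 290429095; r = 290429095; squarings mod 1607: 673^1=673, 673^2=1362, 673^4=566, 673^8=563, 673^16=390, 673^32=1042, 673^64=1039, 673^128=1224, 673^256=452, 673^512=215, 673^1024=1229, 673^2048=1468, 673^4096=37, 673^8192=1369, 673^16384=399, 673^32768=108, 673^65536=415, 673^131072=276, 673^262144=647, 673^524288=789, 673^1048576=612, 673^2097152=113, 673^4194304=1520, 673^8388608=1141, 673^16777216=211, 673^33554432=1132, 673^67108864=645, 673^134217728=1419, 673^268435456=1597; 673^290429095 = 673^1 * 673^2 * 673^4 * 673^32 * 673^128 * 673^2048 * 673^4096 * 673^32768 * 673^65536 * 673^131072 * 673^262144 * 673^524288 * 673^4194304 * 673^16777216 * 673^268435456 = 79 (mod 1607); answer 79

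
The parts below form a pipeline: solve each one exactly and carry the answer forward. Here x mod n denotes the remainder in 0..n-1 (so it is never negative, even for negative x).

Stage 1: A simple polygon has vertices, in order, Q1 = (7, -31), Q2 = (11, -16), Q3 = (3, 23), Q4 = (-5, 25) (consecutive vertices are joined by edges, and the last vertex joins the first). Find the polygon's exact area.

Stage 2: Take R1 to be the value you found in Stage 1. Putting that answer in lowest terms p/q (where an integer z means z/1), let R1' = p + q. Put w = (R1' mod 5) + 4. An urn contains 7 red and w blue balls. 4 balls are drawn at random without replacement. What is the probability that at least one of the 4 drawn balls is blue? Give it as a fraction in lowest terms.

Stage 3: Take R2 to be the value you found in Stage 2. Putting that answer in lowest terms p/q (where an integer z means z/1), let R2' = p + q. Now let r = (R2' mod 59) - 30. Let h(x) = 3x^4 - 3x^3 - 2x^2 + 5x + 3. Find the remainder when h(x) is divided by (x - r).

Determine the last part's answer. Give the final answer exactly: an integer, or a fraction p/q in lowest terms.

208307

Stage 1: cross terms: (7*-16 - 11*-31)=229, (11*23 - 3*-16)=301, (3*25 - -5*23)=190, (-5*-31 - 7*25)=-20; twice the area = |700| = 700; area = 350; answer 350
Stage 2: R1 = 350; threaded value p + q = 351; w = 5; total draws C(12,4) = 495; complement C(7,4) = 35; favorable 495 - 35 = 460; P = 92/99; answer 92/99
Stage 3: R2 = 92/99; threaded value p + q = 191; r = -16; remainder = value at the root: 3*(-16)^4 - 3*(-16)^3 - 2*(-16)^2 + 5*(-16)^1 + 3 = (196608) + (12288) + (-512) + (-80) + (3) = 208307; answer 208307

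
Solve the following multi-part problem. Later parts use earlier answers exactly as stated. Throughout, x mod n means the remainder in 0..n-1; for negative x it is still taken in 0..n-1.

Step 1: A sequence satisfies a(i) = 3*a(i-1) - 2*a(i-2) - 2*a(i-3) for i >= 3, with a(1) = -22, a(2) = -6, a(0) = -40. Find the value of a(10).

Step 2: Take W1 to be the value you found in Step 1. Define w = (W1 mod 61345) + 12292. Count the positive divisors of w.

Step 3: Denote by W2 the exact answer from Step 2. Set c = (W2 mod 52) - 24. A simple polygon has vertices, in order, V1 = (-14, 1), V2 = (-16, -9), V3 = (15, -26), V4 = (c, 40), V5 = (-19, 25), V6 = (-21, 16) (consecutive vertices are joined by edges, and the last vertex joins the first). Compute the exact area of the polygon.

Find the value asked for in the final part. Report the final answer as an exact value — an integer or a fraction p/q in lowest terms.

Step 1: a(3) = 3*(-6) - 2*(-22) - 2*(-40) = 106; iterating: a(3)=106, a(4)=374, a(5)=922, a(6)=1806, a(7)=2826, a(8)=3022, a(9)=-198, a(10)=-12290; answer -12290
Step 2: W1 = -12290; w = 61347; 61347 = 3 * 11^2 * 13^2; number of divisors = (1+1) * (2+1) * (2+1) = 18; answer 18
Step 3: W2 = 18; c = -6; cross terms: (-14*-9 - -16*1)=142, (-16*-26 - 15*-9)=551, (15*40 - -6*-26)=444, (-6*25 - -19*40)=610, (-19*16 - -21*25)=221, (-21*1 - -14*16)=203; twice the area = |2171| = 2171; area = 2171/2; answer 2171/2

2171/2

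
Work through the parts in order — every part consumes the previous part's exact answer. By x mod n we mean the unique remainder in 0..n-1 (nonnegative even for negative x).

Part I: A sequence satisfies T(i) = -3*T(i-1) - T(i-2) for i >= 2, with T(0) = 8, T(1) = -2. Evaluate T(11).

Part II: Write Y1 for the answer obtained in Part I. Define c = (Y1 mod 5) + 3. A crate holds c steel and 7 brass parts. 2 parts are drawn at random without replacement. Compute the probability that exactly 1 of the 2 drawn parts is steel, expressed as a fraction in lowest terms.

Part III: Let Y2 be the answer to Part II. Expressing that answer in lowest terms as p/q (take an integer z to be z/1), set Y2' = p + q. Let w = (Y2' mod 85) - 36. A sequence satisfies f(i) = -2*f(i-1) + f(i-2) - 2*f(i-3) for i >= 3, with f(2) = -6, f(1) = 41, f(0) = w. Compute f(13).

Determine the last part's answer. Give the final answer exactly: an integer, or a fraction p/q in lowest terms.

1562693

Part I: T(2) = -3*(-2) - 1*(8) = -2; iterating: T(2)=-2, T(3)=8, T(4)=-22, T(5)=58, T(6)=-152, T(7)=398, T(8)=-1042, T(9)=2728, T(10)=-7142, T(11)=18698; answer 18698
Part II: Y1 = 18698; c = 6; total draws C(13,2) = 78; favorable C(6,1)*C(7,1) = 42; P = 7/13; answer 7/13
Part III: Y2 = 7/13; threaded value p + q = 20; w = -16; f(3) = -2*(-6) + 1*(41) - 2*(-16) = 85; iterating: f(3)=85, f(4)=-258, f(5)=613, f(6)=-1654, f(7)=4437, f(8)=-11754, f(9)=31253, f(10)=-83134, f(11)=221029, f(12)=-587698, f(13)=1562693; answer 1562693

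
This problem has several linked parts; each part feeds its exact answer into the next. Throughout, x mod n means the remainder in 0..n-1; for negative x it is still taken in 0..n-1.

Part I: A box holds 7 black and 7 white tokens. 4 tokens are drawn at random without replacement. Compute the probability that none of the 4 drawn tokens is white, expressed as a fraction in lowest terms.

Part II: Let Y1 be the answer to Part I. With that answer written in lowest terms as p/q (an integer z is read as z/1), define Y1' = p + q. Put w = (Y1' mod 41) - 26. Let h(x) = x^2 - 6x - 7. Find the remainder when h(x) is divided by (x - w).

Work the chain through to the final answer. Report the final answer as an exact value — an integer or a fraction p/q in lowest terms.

Part I: total draws C(14,4) = 1001; favorable C(7,4) = 35; P = 5/143; answer 5/143
Part II: Y1 = 5/143; threaded value p + q = 148; w = -1; remainder = value at the root: 1*(-1)^2 - 6*(-1)^1 - 7 = (1) + (6) + (-7) = 0; answer 0

0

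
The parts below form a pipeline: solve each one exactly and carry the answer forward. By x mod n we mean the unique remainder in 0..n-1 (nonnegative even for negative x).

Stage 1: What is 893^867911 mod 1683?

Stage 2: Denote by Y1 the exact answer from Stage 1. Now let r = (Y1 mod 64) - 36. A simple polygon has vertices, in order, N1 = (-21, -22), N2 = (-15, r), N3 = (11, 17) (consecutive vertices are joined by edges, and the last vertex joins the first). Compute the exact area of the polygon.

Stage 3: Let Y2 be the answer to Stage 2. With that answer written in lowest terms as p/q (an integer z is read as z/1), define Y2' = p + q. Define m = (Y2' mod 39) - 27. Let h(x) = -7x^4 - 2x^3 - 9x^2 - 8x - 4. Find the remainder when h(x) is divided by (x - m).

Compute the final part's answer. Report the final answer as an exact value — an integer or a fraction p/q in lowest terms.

-901630

Stage 1: squarings mod 1683: 893^1=893, 893^2=1390, 893^4=16, 893^8=256, 893^16=1582, 893^32=103, 893^64=511, 893^128=256, 893^256=1582, 893^512=103, 893^1024=511, 893^2048=256, 893^4096=1582, 893^8192=103, 893^16384=511, 893^32768=256, 893^65536=1582, 893^131072=103, 893^262144=511, 893^524288=256; 893^867911 = 893^1 * 893^2 * 893^4 * 893^64 * 893^512 * 893^1024 * 893^2048 * 893^4096 * 893^8192 * 893^65536 * 893^262144 * 893^524288 = 563 (mod 1683); answer 563
Stage 2: Y1 = 563; r = 15; cross terms: (-21*15 - -15*-22)=-645, (-15*17 - 11*15)=-420, (11*-22 - -21*17)=115; twice the area = |-950| = 950; area = 475; answer 475
Stage 3: Y2 = 475; threaded value p + q = 476; m = -19; remainder = value at the root: -7*(-19)^4 - 2*(-19)^3 - 9*(-19)^2 - 8*(-19)^1 - 4 = (-912247) + (13718) + (-3249) + (152) + (-4) = -901630; answer -901630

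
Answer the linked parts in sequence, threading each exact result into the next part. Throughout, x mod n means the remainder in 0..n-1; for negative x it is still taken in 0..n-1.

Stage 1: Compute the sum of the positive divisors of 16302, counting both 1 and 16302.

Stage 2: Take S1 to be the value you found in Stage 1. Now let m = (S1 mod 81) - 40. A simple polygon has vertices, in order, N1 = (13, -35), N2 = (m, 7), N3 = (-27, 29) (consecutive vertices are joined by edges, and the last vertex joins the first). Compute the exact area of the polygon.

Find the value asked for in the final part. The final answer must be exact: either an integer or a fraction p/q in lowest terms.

1160

Stage 1: 16302 = 2 * 3 * 11 * 13 * 19; sigma = (1 + 2) * (1 + 3) * (1 + 11) * (1 + 13) * (1 + 19) = 3 * 4 * 12 * 14 * 20 = 40320; answer 40320
Stage 2: S1 = 40320; m = 23; cross terms: (13*7 - 23*-35)=896, (23*29 - -27*7)=856, (-27*-35 - 13*29)=568; twice the area = |2320| = 2320; area = 1160; answer 1160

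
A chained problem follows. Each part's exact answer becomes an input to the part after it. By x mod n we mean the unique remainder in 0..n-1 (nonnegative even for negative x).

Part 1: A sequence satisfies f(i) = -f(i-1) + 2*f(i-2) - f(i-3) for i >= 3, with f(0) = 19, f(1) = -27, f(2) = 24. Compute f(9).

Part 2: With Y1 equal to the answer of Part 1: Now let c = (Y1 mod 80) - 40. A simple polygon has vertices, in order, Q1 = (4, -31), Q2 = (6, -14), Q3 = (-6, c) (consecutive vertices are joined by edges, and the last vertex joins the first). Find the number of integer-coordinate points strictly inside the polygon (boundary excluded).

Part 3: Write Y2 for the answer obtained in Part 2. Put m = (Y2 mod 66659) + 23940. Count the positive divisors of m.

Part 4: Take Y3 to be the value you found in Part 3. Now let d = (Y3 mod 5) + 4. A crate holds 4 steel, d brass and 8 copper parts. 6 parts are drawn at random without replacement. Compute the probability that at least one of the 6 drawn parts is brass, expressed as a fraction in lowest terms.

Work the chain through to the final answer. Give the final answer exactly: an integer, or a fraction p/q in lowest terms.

210/221

Part 1: f(3) = -1*(24) + 2*(-27) - 1*(19) = -97; iterating: f(3)=-97, f(4)=172, f(5)=-390, f(6)=831, f(7)=-1783, f(8)=3835, f(9)=-8232; answer -8232
Part 2: Y1 = -8232; c = -32; cross terms: (4*-14 - 6*-31)=130, (6*-32 - -6*-14)=-276, (-6*-31 - 4*-32)=314; twice the area = |168| = 168; area = 84; boundary points = 1 + 6 + 1 = 8; strictly interior points = area - boundary/2 + 1 = 81; answer 81
Part 3: Y2 = 81; m = 24021; 24021 = 3^2 * 17 * 157; number of divisors = (2+1) * (1+1) * (1+1) = 12; answer 12
Part 4: Y3 = 12; d = 6; total draws C(18,6) = 18564; complement C(12,6) = 924; favorable 18564 - 924 = 17640; P = 210/221; answer 210/221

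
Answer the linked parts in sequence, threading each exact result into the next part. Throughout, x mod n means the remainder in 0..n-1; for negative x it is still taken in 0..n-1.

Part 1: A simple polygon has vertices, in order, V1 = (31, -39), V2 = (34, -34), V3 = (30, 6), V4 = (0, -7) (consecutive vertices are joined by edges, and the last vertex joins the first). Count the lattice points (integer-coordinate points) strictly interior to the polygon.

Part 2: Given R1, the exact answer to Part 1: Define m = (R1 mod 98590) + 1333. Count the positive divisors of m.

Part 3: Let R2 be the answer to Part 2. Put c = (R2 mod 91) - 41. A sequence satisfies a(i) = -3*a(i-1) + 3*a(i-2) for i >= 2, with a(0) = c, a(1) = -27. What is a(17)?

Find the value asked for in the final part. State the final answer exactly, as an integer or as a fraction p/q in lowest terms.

Part 1: cross terms: (31*-34 - 34*-39)=272, (34*6 - 30*-34)=1224, (30*-7 - 0*6)=-210, (0*-39 - 31*-7)=217; twice the area = |1503| = 1503; area = 1503/2; boundary points = 1 + 4 + 1 + 1 = 7; strictly interior points = area - boundary/2 + 1 = 749; answer 749
Part 2: R1 = 749; m = 2082; 2082 = 2 * 3 * 347; number of divisors = (1+1) * (1+1) * (1+1) = 8; answer 8
Part 3: R2 = 8; c = -33; a(2) = -3*(-27) + 3*(-33) = -18; iterating: a(2)=-18, a(3)=-27, a(4)=27, a(5)=-162, a(6)=567, a(7)=-2187, a(8)=8262, a(9)=-31347, a(10)=118827, a(11)=-450522, a(12)=1708047, a(13)=-6475707, a(14)=24551262, a(15)=-93080907, a(16)=352896507, a(17)=-1337932242; answer -1337932242

-1337932242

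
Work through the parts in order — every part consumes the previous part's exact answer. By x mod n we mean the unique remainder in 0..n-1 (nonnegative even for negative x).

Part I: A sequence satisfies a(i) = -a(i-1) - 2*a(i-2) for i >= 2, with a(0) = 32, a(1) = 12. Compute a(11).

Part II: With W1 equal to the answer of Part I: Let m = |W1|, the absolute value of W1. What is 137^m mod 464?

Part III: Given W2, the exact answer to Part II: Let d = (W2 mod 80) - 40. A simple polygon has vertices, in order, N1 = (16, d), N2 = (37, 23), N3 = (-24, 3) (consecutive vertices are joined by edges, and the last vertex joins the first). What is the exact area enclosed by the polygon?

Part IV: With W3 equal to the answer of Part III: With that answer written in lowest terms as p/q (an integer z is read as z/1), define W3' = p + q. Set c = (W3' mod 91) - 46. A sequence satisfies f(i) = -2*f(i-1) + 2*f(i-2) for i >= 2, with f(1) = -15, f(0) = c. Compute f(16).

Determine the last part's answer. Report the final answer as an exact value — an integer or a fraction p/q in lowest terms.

21358080

Part I: a(2) = -1*(12) - 2*(32) = -76; iterating: a(2)=-76, a(3)=52, a(4)=100, a(5)=-204, a(6)=4, a(7)=404, a(8)=-412, a(9)=-396, a(10)=1220, a(11)=-428; answer -428
Part II: W1 = -428; m = 428; squarings mod 464: 137^1=137, 137^2=209, 137^4=65, 137^8=49, 137^16=81, 137^32=65, 137^64=49, 137^128=81, 137^256=65; 137^428 = 137^4 * 137^8 * 137^32 * 137^128 * 137^256 = 49 (mod 464); answer 49
Part III: W2 = 49; d = 9; cross terms: (16*23 - 37*9)=35, (37*3 - -24*23)=663, (-24*9 - 16*3)=-264; twice the area = |434| = 434; area = 217; answer 217
Part IV: W3 = 217; threaded value p + q = 218; c = -10; f(2) = -2*(-15) + 2*(-10) = 10; iterating: f(2)=10, f(3)=-50, f(4)=120, f(5)=-340, f(6)=920, f(7)=-2520, f(8)=6880, f(9)=-18800, f(10)=51360, f(11)=-140320, f(12)=383360, f(13)=-1047360, f(14)=2861440, f(15)=-7817600, f(16)=21358080; answer 21358080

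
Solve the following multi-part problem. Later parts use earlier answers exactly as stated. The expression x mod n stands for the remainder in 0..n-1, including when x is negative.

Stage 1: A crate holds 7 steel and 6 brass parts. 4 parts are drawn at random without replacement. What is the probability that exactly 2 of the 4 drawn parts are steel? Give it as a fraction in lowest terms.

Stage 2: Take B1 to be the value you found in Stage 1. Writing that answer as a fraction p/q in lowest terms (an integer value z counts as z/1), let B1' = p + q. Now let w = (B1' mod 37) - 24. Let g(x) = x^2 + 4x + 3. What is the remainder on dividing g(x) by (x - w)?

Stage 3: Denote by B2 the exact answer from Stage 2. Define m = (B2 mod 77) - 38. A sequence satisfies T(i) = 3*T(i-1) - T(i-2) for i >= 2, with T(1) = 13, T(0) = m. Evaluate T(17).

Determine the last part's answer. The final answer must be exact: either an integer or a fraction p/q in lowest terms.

Stage 1: total draws C(13,4) = 715; favorable C(7,2)*C(6,2) = 315; P = 63/143; answer 63/143
Stage 2: B1 = 63/143; threaded value p + q = 206; w = -3; remainder = value at the root: 1*(-3)^2 + 4*(-3)^1 + 3 = (9) + (-12) + (3) = 0; answer 0
Stage 3: B2 = 0; m = -38; T(2) = 3*(13) - 1*(-38) = 77; iterating: T(2)=77, T(3)=218, T(4)=577, T(5)=1513, T(6)=3962, T(7)=10373, T(8)=27157, T(9)=71098, T(10)=186137, T(11)=487313, T(12)=1275802, T(13)=3340093, T(14)=8744477, T(15)=22893338, T(16)=59935537, T(17)=156913273; answer 156913273

156913273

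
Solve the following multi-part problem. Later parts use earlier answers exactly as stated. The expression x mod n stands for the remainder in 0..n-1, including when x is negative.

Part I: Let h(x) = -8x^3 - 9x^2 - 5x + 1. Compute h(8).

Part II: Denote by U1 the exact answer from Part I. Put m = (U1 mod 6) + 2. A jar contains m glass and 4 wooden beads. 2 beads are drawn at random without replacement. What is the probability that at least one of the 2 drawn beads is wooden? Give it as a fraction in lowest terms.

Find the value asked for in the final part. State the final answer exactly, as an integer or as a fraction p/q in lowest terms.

Part I: -8*(8)^3 - 9*(8)^2 - 5*(8)^1 + 1 = (-4096) + (-576) + (-40) + (1) = -4711; answer -4711
Part II: U1 = -4711; m = 7; total draws C(11,2) = 55; complement C(7,2) = 21; favorable 55 - 21 = 34; P = 34/55; answer 34/55

34/55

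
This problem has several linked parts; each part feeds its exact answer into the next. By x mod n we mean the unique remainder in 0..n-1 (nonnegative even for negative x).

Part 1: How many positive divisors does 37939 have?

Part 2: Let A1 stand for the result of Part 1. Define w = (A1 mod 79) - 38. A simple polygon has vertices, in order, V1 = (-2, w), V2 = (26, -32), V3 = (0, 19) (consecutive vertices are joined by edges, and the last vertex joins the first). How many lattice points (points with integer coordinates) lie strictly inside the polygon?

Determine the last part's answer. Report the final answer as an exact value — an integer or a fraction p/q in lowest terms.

739

Part 1: 37939 = 11 * 3449; number of divisors = (1+1) * (1+1) = 4; answer 4
Part 2: A1 = 4; w = -34; cross terms: (-2*-32 - 26*-34)=948, (26*19 - 0*-32)=494, (0*-34 - -2*19)=38; twice the area = |1480| = 1480; area = 740; boundary points = 2 + 1 + 1 = 4; strictly interior points = area - boundary/2 + 1 = 739; answer 739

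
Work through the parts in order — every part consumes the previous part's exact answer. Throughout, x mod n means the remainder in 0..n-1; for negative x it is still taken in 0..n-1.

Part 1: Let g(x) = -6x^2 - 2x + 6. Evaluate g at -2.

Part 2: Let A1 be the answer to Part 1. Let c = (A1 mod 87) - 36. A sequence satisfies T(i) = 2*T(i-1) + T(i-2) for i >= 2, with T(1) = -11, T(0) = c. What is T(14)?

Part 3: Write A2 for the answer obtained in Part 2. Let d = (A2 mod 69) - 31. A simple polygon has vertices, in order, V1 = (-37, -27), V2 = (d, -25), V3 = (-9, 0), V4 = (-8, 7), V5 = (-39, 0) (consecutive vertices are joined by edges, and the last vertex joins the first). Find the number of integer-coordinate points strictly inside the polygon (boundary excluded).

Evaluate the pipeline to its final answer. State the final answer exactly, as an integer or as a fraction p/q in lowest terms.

1088

Part 1: -6*(-2)^2 - 2*(-2)^1 + 6 = (-24) + (4) + (6) = -14; answer -14
Part 2: A1 = -14; c = 37; T(2) = 2*(-11) + 1*(37) = 15; iterating: T(2)=15, T(3)=19, T(4)=53, T(5)=125, T(6)=303, T(7)=731, T(8)=1765, T(9)=4261, T(10)=10287, T(11)=24835, T(12)=59957, T(13)=144749, T(14)=349455; answer 349455
Part 3: A2 = 349455; d = 8; cross terms: (-37*-25 - 8*-27)=1141, (8*0 - -9*-25)=-225, (-9*7 - -8*0)=-63, (-8*0 - -39*7)=273, (-39*-27 - -37*0)=1053; twice the area = |2179| = 2179; area = 2179/2; boundary points = 1 + 1 + 1 + 1 + 1 = 5; strictly interior points = area - boundary/2 + 1 = 1088; answer 1088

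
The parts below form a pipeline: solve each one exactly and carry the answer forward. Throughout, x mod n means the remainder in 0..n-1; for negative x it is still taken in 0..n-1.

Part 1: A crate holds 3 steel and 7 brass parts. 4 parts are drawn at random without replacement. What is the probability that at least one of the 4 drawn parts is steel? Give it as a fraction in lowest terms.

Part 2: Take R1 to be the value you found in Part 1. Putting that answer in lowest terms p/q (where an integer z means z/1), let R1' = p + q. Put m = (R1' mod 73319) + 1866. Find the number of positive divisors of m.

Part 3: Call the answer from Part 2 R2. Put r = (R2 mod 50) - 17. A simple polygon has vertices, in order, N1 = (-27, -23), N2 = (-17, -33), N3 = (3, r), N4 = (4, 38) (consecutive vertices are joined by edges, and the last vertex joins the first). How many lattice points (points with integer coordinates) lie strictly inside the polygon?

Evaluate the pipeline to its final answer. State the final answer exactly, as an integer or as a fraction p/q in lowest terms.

Part 1: total draws C(10,4) = 210; complement C(7,4) = 35; favorable 210 - 35 = 175; P = 5/6; answer 5/6
Part 2: R1 = 5/6; threaded value p + q = 11; m = 1877; 1877 is prime, so its only divisors are 1 and 1877; count = 2; answer 2
Part 3: R2 = 2; r = -15; cross terms: (-27*-33 - -17*-23)=500, (-17*-15 - 3*-33)=354, (3*38 - 4*-15)=174, (4*-23 - -27*38)=934; twice the area = |1962| = 1962; area = 981; boundary points = 10 + 2 + 1 + 1 = 14; strictly interior points = area - boundary/2 + 1 = 975; answer 975

975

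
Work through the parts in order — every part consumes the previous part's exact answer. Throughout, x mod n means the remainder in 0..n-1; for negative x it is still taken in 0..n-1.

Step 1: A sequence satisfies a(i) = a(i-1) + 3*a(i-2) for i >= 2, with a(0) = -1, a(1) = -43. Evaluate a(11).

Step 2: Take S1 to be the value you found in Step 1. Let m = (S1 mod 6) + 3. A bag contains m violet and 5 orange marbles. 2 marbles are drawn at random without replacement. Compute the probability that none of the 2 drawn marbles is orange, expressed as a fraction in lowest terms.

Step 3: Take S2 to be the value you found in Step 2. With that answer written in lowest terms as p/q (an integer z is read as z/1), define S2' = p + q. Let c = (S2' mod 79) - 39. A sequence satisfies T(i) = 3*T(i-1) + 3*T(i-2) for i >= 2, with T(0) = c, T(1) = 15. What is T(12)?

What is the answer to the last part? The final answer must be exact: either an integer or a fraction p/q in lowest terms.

Step 1: a(2) = 1*(-43) + 3*(-1) = -46; iterating: a(2)=-46, a(3)=-175, a(4)=-313, a(5)=-838, a(6)=-1777, a(7)=-4291, a(8)=-9622, a(9)=-22495, a(10)=-51361, a(11)=-118846; answer -118846
Step 2: S1 = -118846; m = 5; total draws C(10,2) = 45; favorable C(5,2) = 10; P = 2/9; answer 2/9
Step 3: S2 = 2/9; threaded value p + q = 11; c = -28; T(2) = 3*(15) + 3*(-28) = -39; iterating: T(2)=-39, T(3)=-72, T(4)=-333, T(5)=-1215, T(6)=-4644, T(7)=-17577, T(8)=-66663, T(9)=-252720, T(10)=-958149, T(11)=-3632607, T(12)=-13772268; answer -13772268

-13772268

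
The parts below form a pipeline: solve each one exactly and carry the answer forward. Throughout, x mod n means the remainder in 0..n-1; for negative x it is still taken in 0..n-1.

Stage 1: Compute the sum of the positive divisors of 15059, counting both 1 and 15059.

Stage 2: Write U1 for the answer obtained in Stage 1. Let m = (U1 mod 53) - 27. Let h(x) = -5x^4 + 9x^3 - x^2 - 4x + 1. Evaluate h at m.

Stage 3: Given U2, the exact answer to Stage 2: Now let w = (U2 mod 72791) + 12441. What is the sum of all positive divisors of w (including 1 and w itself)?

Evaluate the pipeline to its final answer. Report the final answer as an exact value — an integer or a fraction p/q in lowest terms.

Stage 1: 15059 = 11 * 37^2; sigma = (1 + 11) * (1 + 37 + 1369) = 12 * 1407 = 16884; answer 16884
Stage 2: U1 = 16884; m = 3; -5*(3)^4 + 9*(3)^3 - 1*(3)^2 - 4*(3)^1 + 1 = (-405) + (243) + (-9) + (-12) + (1) = -182; answer -182
Stage 3: U2 = -182; w = 85050; 85050 = 2 * 3^5 * 5^2 * 7; sigma = (1 + 2) * (1 + 3 + 9 + 27 + 81 + 243) * (1 + 5 + 25) * (1 + 7) = 3 * 364 * 31 * 8 = 270816; answer 270816

270816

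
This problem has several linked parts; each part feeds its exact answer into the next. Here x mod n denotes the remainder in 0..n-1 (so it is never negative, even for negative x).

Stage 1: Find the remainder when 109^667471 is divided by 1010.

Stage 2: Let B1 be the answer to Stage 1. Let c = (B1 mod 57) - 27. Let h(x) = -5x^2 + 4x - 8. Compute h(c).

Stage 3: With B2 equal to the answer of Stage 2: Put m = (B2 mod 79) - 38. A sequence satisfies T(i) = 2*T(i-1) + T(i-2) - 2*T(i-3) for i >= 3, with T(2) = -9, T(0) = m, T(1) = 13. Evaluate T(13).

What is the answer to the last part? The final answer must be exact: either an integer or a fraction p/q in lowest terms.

Stage 1: squarings mod 1010: 109^1=109, 109^2=771, 109^4=561, 109^8=611, 109^16=631, 109^32=221, 109^64=361, 109^128=31, 109^256=961, 109^512=381, 109^1024=731, 109^2048=71, 109^4096=1001, 109^8192=81, 109^16384=501, 109^32768=521, 109^65536=761, 109^131072=391, 109^262144=371, 109^524288=281; 109^667471 = 109^1 * 109^2 * 109^4 * 109^8 * 109^64 * 109^256 * 109^512 * 109^1024 * 109^2048 * 109^8192 * 109^131072 * 109^524288 = 819 (mod 1010); answer 819
Stage 2: B1 = 819; c = -6; -5*(-6)^2 + 4*(-6)^1 - 8 = (-180) + (-24) + (-8) = -212; answer -212
Stage 3: B2 = -212; m = -13; T(3) = 2*(-9) + 1*(13) - 2*(-13) = 21; iterating: T(3)=21, T(4)=7, T(5)=53, T(6)=71, T(7)=181, T(8)=327, T(9)=693, T(10)=1351, T(11)=2741, T(12)=5447, T(13)=10933; answer 10933

10933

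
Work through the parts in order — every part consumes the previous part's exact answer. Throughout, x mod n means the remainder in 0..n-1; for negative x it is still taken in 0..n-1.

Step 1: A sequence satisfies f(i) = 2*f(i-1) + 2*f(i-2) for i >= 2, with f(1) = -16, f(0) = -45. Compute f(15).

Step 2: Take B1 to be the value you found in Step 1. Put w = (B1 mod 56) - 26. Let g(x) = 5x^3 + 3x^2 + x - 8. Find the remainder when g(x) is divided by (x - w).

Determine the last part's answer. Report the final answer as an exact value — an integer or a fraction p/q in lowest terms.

-28214

Step 1: f(2) = 2*(-16) + 2*(-45) = -122; iterating: f(2)=-122, f(3)=-276, f(4)=-796, f(5)=-2144, f(6)=-5880, f(7)=-16048, f(8)=-43856, f(9)=-119808, f(10)=-327328, f(11)=-894272, f(12)=-2443200, f(13)=-6674944, f(14)=-18236288, f(15)=-49822464; answer -49822464
Step 2: B1 = -49822464; w = -18; remainder = value at the root: 5*(-18)^3 + 3*(-18)^2 + 1*(-18)^1 - 8 = (-29160) + (972) + (-18) + (-8) = -28214; answer -28214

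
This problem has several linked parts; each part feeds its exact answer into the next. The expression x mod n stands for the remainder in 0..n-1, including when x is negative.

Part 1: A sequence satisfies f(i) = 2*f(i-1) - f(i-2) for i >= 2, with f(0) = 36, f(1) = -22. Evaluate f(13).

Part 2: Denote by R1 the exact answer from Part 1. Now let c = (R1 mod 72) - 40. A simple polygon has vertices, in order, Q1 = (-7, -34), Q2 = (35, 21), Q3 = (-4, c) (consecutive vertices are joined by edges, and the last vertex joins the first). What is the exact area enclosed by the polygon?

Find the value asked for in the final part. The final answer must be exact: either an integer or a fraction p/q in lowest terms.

Part 1: f(2) = 2*(-22) - 1*(36) = -80; iterating: f(2)=-80, f(3)=-138, f(4)=-196, f(5)=-254, f(6)=-312, f(7)=-370, f(8)=-428, f(9)=-486, f(10)=-544, f(11)=-602, f(12)=-660, f(13)=-718; answer -718
Part 2: R1 = -718; c = -38; cross terms: (-7*21 - 35*-34)=1043, (35*-38 - -4*21)=-1246, (-4*-34 - -7*-38)=-130; twice the area = |-333| = 333; area = 333/2; answer 333/2

333/2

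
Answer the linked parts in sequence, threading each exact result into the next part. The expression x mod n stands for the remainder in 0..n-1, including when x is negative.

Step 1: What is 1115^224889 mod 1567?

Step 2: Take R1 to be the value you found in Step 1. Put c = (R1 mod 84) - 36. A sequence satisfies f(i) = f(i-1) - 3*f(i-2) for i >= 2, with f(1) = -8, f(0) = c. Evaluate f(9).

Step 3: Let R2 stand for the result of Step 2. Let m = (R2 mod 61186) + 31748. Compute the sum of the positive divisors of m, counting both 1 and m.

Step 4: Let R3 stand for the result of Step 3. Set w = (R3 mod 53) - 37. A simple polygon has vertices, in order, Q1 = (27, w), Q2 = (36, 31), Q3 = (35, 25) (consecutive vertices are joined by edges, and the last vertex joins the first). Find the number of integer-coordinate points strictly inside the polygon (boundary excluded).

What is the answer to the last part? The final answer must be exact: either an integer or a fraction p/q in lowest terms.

8

Step 1: squarings mod 1567: 1115^1=1115, 1115^2=594, 1115^4=261, 1115^8=740, 1115^16=717, 1115^32=113, 1115^64=233, 1115^128=1011, 1115^256=437, 1115^512=1362, 1115^1024=1283, 1115^2048=739, 1115^4096=805, 1115^8192=854, 1115^16384=661, 1115^32768=1295, 1115^65536=335, 1115^131072=968; 1115^224889 = 1115^1 * 1115^8 * 1115^16 * 1115^32 * 1115^64 * 1115^512 * 1115^1024 * 1115^2048 * 1115^8192 * 1115^16384 * 1115^65536 * 1115^131072 = 1397 (mod 1567); answer 1397
Step 2: R1 = 1397; c = 17; f(2) = 1*(-8) - 3*(17) = -59; iterating: f(2)=-59, f(3)=-35, f(4)=142, f(5)=247, f(6)=-179, f(7)=-920, f(8)=-383, f(9)=2377; answer 2377
Step 3: R2 = 2377; m = 34125; 34125 = 3 * 5^3 * 7 * 13; sigma = (1 + 3) * (1 + 5 + 25 + 125) * (1 + 7) * (1 + 13) = 4 * 156 * 8 * 14 = 69888; answer 69888
Step 4: R3 = 69888; w = -3; cross terms: (27*31 - 36*-3)=945, (36*25 - 35*31)=-185, (35*-3 - 27*25)=-780; twice the area = |-20| = 20; area = 10; boundary points = 1 + 1 + 4 = 6; strictly interior points = area - boundary/2 + 1 = 8; answer 8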